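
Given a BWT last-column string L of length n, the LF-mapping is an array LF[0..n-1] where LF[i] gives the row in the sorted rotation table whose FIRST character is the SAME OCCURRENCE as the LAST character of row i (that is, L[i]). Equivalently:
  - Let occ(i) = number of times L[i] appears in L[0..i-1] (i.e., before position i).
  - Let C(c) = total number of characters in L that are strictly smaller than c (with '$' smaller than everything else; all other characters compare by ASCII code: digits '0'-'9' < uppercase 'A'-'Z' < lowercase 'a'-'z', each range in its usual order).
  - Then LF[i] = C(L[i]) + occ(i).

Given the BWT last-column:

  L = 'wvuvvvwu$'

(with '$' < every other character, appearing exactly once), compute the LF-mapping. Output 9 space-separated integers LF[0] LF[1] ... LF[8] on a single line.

Answer: 7 3 1 4 5 6 8 2 0

Derivation:
Char counts: '$':1, 'u':2, 'v':4, 'w':2
C (first-col start): C('$')=0, C('u')=1, C('v')=3, C('w')=7
L[0]='w': occ=0, LF[0]=C('w')+0=7+0=7
L[1]='v': occ=0, LF[1]=C('v')+0=3+0=3
L[2]='u': occ=0, LF[2]=C('u')+0=1+0=1
L[3]='v': occ=1, LF[3]=C('v')+1=3+1=4
L[4]='v': occ=2, LF[4]=C('v')+2=3+2=5
L[5]='v': occ=3, LF[5]=C('v')+3=3+3=6
L[6]='w': occ=1, LF[6]=C('w')+1=7+1=8
L[7]='u': occ=1, LF[7]=C('u')+1=1+1=2
L[8]='$': occ=0, LF[8]=C('$')+0=0+0=0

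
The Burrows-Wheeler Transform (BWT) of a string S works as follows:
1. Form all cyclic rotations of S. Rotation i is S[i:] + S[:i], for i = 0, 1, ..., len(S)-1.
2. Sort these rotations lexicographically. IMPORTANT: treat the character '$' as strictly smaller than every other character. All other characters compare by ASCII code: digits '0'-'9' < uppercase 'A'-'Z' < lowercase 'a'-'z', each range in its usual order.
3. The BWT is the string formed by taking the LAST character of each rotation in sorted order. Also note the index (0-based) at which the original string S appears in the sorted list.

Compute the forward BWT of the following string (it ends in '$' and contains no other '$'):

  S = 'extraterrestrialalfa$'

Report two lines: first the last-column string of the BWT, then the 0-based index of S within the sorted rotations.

Answer: afilrtr$lraatrteeaxse
7

Derivation:
All 21 rotations (rotation i = S[i:]+S[:i]):
  rot[0] = extraterrestrialalfa$
  rot[1] = xtraterrestrialalfa$e
  rot[2] = traterrestrialalfa$ex
  rot[3] = raterrestrialalfa$ext
  rot[4] = aterrestrialalfa$extr
  rot[5] = terrestrialalfa$extra
  rot[6] = errestrialalfa$extrat
  rot[7] = rrestrialalfa$extrate
  rot[8] = restrialalfa$extrater
  rot[9] = estrialalfa$extraterr
  rot[10] = strialalfa$extraterre
  rot[11] = trialalfa$extraterres
  rot[12] = rialalfa$extraterrest
  rot[13] = ialalfa$extraterrestr
  rot[14] = alalfa$extraterrestri
  rot[15] = lalfa$extraterrestria
  rot[16] = alfa$extraterrestrial
  rot[17] = lfa$extraterrestriala
  rot[18] = fa$extraterrestrialal
  rot[19] = a$extraterrestrialalf
  rot[20] = $extraterrestrialalfa
Sorted (with $ < everything):
  sorted[0] = $extraterrestrialalfa  (last char: 'a')
  sorted[1] = a$extraterrestrialalf  (last char: 'f')
  sorted[2] = alalfa$extraterrestri  (last char: 'i')
  sorted[3] = alfa$extraterrestrial  (last char: 'l')
  sorted[4] = aterrestrialalfa$extr  (last char: 'r')
  sorted[5] = errestrialalfa$extrat  (last char: 't')
  sorted[6] = estrialalfa$extraterr  (last char: 'r')
  sorted[7] = extraterrestrialalfa$  (last char: '$')
  sorted[8] = fa$extraterrestrialal  (last char: 'l')
  sorted[9] = ialalfa$extraterrestr  (last char: 'r')
  sorted[10] = lalfa$extraterrestria  (last char: 'a')
  sorted[11] = lfa$extraterrestriala  (last char: 'a')
  sorted[12] = raterrestrialalfa$ext  (last char: 't')
  sorted[13] = restrialalfa$extrater  (last char: 'r')
  sorted[14] = rialalfa$extraterrest  (last char: 't')
  sorted[15] = rrestrialalfa$extrate  (last char: 'e')
  sorted[16] = strialalfa$extraterre  (last char: 'e')
  sorted[17] = terrestrialalfa$extra  (last char: 'a')
  sorted[18] = traterrestrialalfa$ex  (last char: 'x')
  sorted[19] = trialalfa$extraterres  (last char: 's')
  sorted[20] = xtraterrestrialalfa$e  (last char: 'e')
Last column: afilrtr$lraatrteeaxse
Original string S is at sorted index 7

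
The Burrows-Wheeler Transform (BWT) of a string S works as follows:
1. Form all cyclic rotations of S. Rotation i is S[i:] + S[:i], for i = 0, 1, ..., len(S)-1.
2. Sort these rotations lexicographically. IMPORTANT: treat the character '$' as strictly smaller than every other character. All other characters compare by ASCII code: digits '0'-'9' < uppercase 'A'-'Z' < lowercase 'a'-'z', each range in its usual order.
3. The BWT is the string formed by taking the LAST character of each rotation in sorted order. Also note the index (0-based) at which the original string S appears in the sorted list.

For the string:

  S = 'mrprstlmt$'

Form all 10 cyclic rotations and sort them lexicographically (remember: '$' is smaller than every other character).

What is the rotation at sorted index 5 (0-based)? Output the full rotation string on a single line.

All 10 rotations (rotation i = S[i:]+S[:i]):
  rot[0] = mrprstlmt$
  rot[1] = rprstlmt$m
  rot[2] = prstlmt$mr
  rot[3] = rstlmt$mrp
  rot[4] = stlmt$mrpr
  rot[5] = tlmt$mrprs
  rot[6] = lmt$mrprst
  rot[7] = mt$mrprstl
  rot[8] = t$mrprstlm
  rot[9] = $mrprstlmt
Sorted (with $ < everything):
  sorted[0] = $mrprstlmt
  sorted[1] = lmt$mrprst
  sorted[2] = mrprstlmt$
  sorted[3] = mt$mrprstl
  sorted[4] = prstlmt$mr
  sorted[5] = rprstlmt$m
  sorted[6] = rstlmt$mrp
  sorted[7] = stlmt$mrpr
  sorted[8] = t$mrprstlm
  sorted[9] = tlmt$mrprs
sorted[5] = rprstlmt$m

Answer: rprstlmt$m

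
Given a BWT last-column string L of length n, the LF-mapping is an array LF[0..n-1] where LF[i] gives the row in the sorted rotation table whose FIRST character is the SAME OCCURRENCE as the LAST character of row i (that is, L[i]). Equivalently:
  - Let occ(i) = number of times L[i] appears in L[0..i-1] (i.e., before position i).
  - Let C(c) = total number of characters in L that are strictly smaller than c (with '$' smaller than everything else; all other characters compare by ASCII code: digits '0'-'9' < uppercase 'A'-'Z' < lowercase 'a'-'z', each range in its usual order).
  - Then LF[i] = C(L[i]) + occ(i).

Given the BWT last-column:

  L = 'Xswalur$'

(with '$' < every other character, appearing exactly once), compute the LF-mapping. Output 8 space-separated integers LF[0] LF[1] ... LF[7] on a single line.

Char counts: '$':1, 'X':1, 'a':1, 'l':1, 'r':1, 's':1, 'u':1, 'w':1
C (first-col start): C('$')=0, C('X')=1, C('a')=2, C('l')=3, C('r')=4, C('s')=5, C('u')=6, C('w')=7
L[0]='X': occ=0, LF[0]=C('X')+0=1+0=1
L[1]='s': occ=0, LF[1]=C('s')+0=5+0=5
L[2]='w': occ=0, LF[2]=C('w')+0=7+0=7
L[3]='a': occ=0, LF[3]=C('a')+0=2+0=2
L[4]='l': occ=0, LF[4]=C('l')+0=3+0=3
L[5]='u': occ=0, LF[5]=C('u')+0=6+0=6
L[6]='r': occ=0, LF[6]=C('r')+0=4+0=4
L[7]='$': occ=0, LF[7]=C('$')+0=0+0=0

Answer: 1 5 7 2 3 6 4 0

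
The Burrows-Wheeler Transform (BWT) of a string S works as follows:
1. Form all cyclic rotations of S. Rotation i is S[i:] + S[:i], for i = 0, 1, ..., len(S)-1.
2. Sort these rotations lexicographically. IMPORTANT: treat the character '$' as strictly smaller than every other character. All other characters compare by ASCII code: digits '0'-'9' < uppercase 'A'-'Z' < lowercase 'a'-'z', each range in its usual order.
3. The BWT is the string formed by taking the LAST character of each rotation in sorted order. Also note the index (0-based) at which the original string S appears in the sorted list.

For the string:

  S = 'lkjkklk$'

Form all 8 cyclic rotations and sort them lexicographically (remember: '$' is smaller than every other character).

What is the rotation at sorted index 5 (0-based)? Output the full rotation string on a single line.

Answer: klk$lkjk

Derivation:
All 8 rotations (rotation i = S[i:]+S[:i]):
  rot[0] = lkjkklk$
  rot[1] = kjkklk$l
  rot[2] = jkklk$lk
  rot[3] = kklk$lkj
  rot[4] = klk$lkjk
  rot[5] = lk$lkjkk
  rot[6] = k$lkjkkl
  rot[7] = $lkjkklk
Sorted (with $ < everything):
  sorted[0] = $lkjkklk
  sorted[1] = jkklk$lk
  sorted[2] = k$lkjkkl
  sorted[3] = kjkklk$l
  sorted[4] = kklk$lkj
  sorted[5] = klk$lkjk
  sorted[6] = lk$lkjkk
  sorted[7] = lkjkklk$
sorted[5] = klk$lkjk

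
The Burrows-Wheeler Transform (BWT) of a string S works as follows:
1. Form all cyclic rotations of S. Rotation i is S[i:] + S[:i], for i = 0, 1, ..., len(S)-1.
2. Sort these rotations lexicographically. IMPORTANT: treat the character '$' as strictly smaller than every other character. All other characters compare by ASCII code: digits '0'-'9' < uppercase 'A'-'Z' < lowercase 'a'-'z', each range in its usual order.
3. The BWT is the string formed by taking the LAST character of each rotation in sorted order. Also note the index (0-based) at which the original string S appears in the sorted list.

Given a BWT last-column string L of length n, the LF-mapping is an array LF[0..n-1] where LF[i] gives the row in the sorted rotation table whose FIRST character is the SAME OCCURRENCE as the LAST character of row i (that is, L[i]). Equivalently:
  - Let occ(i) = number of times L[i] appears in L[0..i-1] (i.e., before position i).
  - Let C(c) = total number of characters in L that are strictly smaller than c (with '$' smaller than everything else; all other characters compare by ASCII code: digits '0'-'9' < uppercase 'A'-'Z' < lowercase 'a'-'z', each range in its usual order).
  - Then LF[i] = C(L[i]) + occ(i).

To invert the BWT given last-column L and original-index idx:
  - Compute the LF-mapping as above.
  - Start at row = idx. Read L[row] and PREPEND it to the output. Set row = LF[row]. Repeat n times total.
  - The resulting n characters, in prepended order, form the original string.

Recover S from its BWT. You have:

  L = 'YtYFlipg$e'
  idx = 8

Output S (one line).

Answer: pigletFYY$

Derivation:
LF mapping: 2 9 3 1 7 6 8 5 0 4
Walk LF starting at row 8, prepending L[row]:
  step 1: row=8, L[8]='$', prepend. Next row=LF[8]=0
  step 2: row=0, L[0]='Y', prepend. Next row=LF[0]=2
  step 3: row=2, L[2]='Y', prepend. Next row=LF[2]=3
  step 4: row=3, L[3]='F', prepend. Next row=LF[3]=1
  step 5: row=1, L[1]='t', prepend. Next row=LF[1]=9
  step 6: row=9, L[9]='e', prepend. Next row=LF[9]=4
  step 7: row=4, L[4]='l', prepend. Next row=LF[4]=7
  step 8: row=7, L[7]='g', prepend. Next row=LF[7]=5
  step 9: row=5, L[5]='i', prepend. Next row=LF[5]=6
  step 10: row=6, L[6]='p', prepend. Next row=LF[6]=8
Reversed output: pigletFYY$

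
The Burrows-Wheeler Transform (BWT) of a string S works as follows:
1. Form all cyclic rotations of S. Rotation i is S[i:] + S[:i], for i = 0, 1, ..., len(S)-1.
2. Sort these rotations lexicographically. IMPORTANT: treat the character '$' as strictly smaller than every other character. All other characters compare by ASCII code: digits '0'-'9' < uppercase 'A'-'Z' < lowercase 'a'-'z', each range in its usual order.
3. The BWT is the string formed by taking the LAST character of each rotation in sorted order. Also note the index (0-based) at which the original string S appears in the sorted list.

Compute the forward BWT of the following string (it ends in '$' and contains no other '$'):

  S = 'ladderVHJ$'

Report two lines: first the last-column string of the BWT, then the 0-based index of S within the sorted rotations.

Answer: JVHrladd$e
8

Derivation:
All 10 rotations (rotation i = S[i:]+S[:i]):
  rot[0] = ladderVHJ$
  rot[1] = adderVHJ$l
  rot[2] = dderVHJ$la
  rot[3] = derVHJ$lad
  rot[4] = erVHJ$ladd
  rot[5] = rVHJ$ladde
  rot[6] = VHJ$ladder
  rot[7] = HJ$ladderV
  rot[8] = J$ladderVH
  rot[9] = $ladderVHJ
Sorted (with $ < everything):
  sorted[0] = $ladderVHJ  (last char: 'J')
  sorted[1] = HJ$ladderV  (last char: 'V')
  sorted[2] = J$ladderVH  (last char: 'H')
  sorted[3] = VHJ$ladder  (last char: 'r')
  sorted[4] = adderVHJ$l  (last char: 'l')
  sorted[5] = dderVHJ$la  (last char: 'a')
  sorted[6] = derVHJ$lad  (last char: 'd')
  sorted[7] = erVHJ$ladd  (last char: 'd')
  sorted[8] = ladderVHJ$  (last char: '$')
  sorted[9] = rVHJ$ladde  (last char: 'e')
Last column: JVHrladd$e
Original string S is at sorted index 8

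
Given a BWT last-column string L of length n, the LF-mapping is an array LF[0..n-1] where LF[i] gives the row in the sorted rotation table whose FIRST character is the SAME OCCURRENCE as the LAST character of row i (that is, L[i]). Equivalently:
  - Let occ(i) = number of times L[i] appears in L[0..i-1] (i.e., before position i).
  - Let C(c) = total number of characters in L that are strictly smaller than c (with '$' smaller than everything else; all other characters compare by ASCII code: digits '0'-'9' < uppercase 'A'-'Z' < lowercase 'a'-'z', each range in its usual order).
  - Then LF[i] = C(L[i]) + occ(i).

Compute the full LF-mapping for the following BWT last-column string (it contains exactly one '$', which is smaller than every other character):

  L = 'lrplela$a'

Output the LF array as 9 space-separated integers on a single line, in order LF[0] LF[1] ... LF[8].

Answer: 4 8 7 5 3 6 1 0 2

Derivation:
Char counts: '$':1, 'a':2, 'e':1, 'l':3, 'p':1, 'r':1
C (first-col start): C('$')=0, C('a')=1, C('e')=3, C('l')=4, C('p')=7, C('r')=8
L[0]='l': occ=0, LF[0]=C('l')+0=4+0=4
L[1]='r': occ=0, LF[1]=C('r')+0=8+0=8
L[2]='p': occ=0, LF[2]=C('p')+0=7+0=7
L[3]='l': occ=1, LF[3]=C('l')+1=4+1=5
L[4]='e': occ=0, LF[4]=C('e')+0=3+0=3
L[5]='l': occ=2, LF[5]=C('l')+2=4+2=6
L[6]='a': occ=0, LF[6]=C('a')+0=1+0=1
L[7]='$': occ=0, LF[7]=C('$')+0=0+0=0
L[8]='a': occ=1, LF[8]=C('a')+1=1+1=2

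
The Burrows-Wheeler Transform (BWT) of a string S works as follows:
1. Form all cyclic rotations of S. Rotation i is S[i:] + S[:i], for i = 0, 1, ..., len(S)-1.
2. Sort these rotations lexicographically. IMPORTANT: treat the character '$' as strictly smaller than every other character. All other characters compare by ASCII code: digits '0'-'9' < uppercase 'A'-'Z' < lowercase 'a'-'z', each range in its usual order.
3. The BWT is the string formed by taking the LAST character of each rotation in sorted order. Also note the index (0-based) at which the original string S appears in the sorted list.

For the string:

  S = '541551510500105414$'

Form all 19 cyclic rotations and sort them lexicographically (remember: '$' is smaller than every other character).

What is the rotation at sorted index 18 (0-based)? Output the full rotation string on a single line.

All 19 rotations (rotation i = S[i:]+S[:i]):
  rot[0] = 541551510500105414$
  rot[1] = 41551510500105414$5
  rot[2] = 1551510500105414$54
  rot[3] = 551510500105414$541
  rot[4] = 51510500105414$5415
  rot[5] = 1510500105414$54155
  rot[6] = 510500105414$541551
  rot[7] = 10500105414$5415515
  rot[8] = 0500105414$54155151
  rot[9] = 500105414$541551510
  rot[10] = 00105414$5415515105
  rot[11] = 0105414$54155151050
  rot[12] = 105414$541551510500
  rot[13] = 05414$5415515105001
  rot[14] = 5414$54155151050010
  rot[15] = 414$541551510500105
  rot[16] = 14$5415515105001054
  rot[17] = 4$54155151050010541
  rot[18] = $541551510500105414
Sorted (with $ < everything):
  sorted[0] = $541551510500105414
  sorted[1] = 00105414$5415515105
  sorted[2] = 0105414$54155151050
  sorted[3] = 0500105414$54155151
  sorted[4] = 05414$5415515105001
  sorted[5] = 10500105414$5415515
  sorted[6] = 105414$541551510500
  sorted[7] = 14$5415515105001054
  sorted[8] = 1510500105414$54155
  sorted[9] = 1551510500105414$54
  sorted[10] = 4$54155151050010541
  sorted[11] = 414$541551510500105
  sorted[12] = 41551510500105414$5
  sorted[13] = 500105414$541551510
  sorted[14] = 510500105414$541551
  sorted[15] = 51510500105414$5415
  sorted[16] = 5414$54155151050010
  sorted[17] = 541551510500105414$
  sorted[18] = 551510500105414$541
sorted[18] = 551510500105414$541

Answer: 551510500105414$541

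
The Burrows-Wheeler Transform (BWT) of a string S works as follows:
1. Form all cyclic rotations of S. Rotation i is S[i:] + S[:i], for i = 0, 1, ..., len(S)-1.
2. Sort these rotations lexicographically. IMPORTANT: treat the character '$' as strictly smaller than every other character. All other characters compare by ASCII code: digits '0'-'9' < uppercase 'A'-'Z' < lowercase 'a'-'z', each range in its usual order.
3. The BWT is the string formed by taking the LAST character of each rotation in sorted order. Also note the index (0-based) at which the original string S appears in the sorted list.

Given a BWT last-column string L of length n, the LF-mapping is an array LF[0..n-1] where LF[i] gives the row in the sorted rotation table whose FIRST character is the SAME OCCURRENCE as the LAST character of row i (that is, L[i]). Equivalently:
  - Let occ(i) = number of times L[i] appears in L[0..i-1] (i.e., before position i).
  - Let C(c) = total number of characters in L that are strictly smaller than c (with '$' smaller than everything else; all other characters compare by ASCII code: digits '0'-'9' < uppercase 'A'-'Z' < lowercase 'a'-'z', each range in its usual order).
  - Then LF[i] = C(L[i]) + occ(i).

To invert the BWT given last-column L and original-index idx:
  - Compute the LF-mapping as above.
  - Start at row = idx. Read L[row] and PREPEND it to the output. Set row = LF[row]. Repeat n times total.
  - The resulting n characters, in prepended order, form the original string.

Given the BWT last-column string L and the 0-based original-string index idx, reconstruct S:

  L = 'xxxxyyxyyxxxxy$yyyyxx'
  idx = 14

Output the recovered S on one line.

LF mapping: 1 2 3 4 12 13 5 14 15 6 7 8 9 16 0 17 18 19 20 10 11
Walk LF starting at row 14, prepending L[row]:
  step 1: row=14, L[14]='$', prepend. Next row=LF[14]=0
  step 2: row=0, L[0]='x', prepend. Next row=LF[0]=1
  step 3: row=1, L[1]='x', prepend. Next row=LF[1]=2
  step 4: row=2, L[2]='x', prepend. Next row=LF[2]=3
  step 5: row=3, L[3]='x', prepend. Next row=LF[3]=4
  step 6: row=4, L[4]='y', prepend. Next row=LF[4]=12
  step 7: row=12, L[12]='x', prepend. Next row=LF[12]=9
  step 8: row=9, L[9]='x', prepend. Next row=LF[9]=6
  step 9: row=6, L[6]='x', prepend. Next row=LF[6]=5
  step 10: row=5, L[5]='y', prepend. Next row=LF[5]=13
  step 11: row=13, L[13]='y', prepend. Next row=LF[13]=16
  step 12: row=16, L[16]='y', prepend. Next row=LF[16]=18
  step 13: row=18, L[18]='y', prepend. Next row=LF[18]=20
  step 14: row=20, L[20]='x', prepend. Next row=LF[20]=11
  step 15: row=11, L[11]='x', prepend. Next row=LF[11]=8
  step 16: row=8, L[8]='y', prepend. Next row=LF[8]=15
  step 17: row=15, L[15]='y', prepend. Next row=LF[15]=17
  step 18: row=17, L[17]='y', prepend. Next row=LF[17]=19
  step 19: row=19, L[19]='x', prepend. Next row=LF[19]=10
  step 20: row=10, L[10]='x', prepend. Next row=LF[10]=7
  step 21: row=7, L[7]='y', prepend. Next row=LF[7]=14
Reversed output: yxxyyyxxyyyyxxxyxxxx$

Answer: yxxyyyxxyyyyxxxyxxxx$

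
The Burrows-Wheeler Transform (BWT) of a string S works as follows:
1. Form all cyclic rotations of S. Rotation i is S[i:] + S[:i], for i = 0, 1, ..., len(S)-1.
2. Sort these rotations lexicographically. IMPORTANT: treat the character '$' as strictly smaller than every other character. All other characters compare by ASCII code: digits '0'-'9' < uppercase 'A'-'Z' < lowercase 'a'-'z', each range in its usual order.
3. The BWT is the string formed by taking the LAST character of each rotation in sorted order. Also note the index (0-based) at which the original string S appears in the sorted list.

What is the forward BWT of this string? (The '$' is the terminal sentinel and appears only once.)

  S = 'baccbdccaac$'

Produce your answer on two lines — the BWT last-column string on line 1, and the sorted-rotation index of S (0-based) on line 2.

Answer: ccab$caccdab
4

Derivation:
All 12 rotations (rotation i = S[i:]+S[:i]):
  rot[0] = baccbdccaac$
  rot[1] = accbdccaac$b
  rot[2] = ccbdccaac$ba
  rot[3] = cbdccaac$bac
  rot[4] = bdccaac$bacc
  rot[5] = dccaac$baccb
  rot[6] = ccaac$baccbd
  rot[7] = caac$baccbdc
  rot[8] = aac$baccbdcc
  rot[9] = ac$baccbdcca
  rot[10] = c$baccbdccaa
  rot[11] = $baccbdccaac
Sorted (with $ < everything):
  sorted[0] = $baccbdccaac  (last char: 'c')
  sorted[1] = aac$baccbdcc  (last char: 'c')
  sorted[2] = ac$baccbdcca  (last char: 'a')
  sorted[3] = accbdccaac$b  (last char: 'b')
  sorted[4] = baccbdccaac$  (last char: '$')
  sorted[5] = bdccaac$bacc  (last char: 'c')
  sorted[6] = c$baccbdccaa  (last char: 'a')
  sorted[7] = caac$baccbdc  (last char: 'c')
  sorted[8] = cbdccaac$bac  (last char: 'c')
  sorted[9] = ccaac$baccbd  (last char: 'd')
  sorted[10] = ccbdccaac$ba  (last char: 'a')
  sorted[11] = dccaac$baccb  (last char: 'b')
Last column: ccab$caccdab
Original string S is at sorted index 4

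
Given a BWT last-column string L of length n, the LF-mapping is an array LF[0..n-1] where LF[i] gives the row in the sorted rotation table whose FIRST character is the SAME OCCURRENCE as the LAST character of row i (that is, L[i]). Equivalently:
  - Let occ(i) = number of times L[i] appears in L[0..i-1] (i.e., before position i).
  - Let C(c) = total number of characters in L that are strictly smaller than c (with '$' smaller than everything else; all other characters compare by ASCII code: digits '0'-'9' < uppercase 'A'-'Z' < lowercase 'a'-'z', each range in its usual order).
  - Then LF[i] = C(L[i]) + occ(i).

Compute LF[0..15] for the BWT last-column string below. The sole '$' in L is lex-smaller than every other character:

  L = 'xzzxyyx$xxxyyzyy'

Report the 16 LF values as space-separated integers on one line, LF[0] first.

Answer: 1 13 14 2 7 8 3 0 4 5 6 9 10 15 11 12

Derivation:
Char counts: '$':1, 'x':6, 'y':6, 'z':3
C (first-col start): C('$')=0, C('x')=1, C('y')=7, C('z')=13
L[0]='x': occ=0, LF[0]=C('x')+0=1+0=1
L[1]='z': occ=0, LF[1]=C('z')+0=13+0=13
L[2]='z': occ=1, LF[2]=C('z')+1=13+1=14
L[3]='x': occ=1, LF[3]=C('x')+1=1+1=2
L[4]='y': occ=0, LF[4]=C('y')+0=7+0=7
L[5]='y': occ=1, LF[5]=C('y')+1=7+1=8
L[6]='x': occ=2, LF[6]=C('x')+2=1+2=3
L[7]='$': occ=0, LF[7]=C('$')+0=0+0=0
L[8]='x': occ=3, LF[8]=C('x')+3=1+3=4
L[9]='x': occ=4, LF[9]=C('x')+4=1+4=5
L[10]='x': occ=5, LF[10]=C('x')+5=1+5=6
L[11]='y': occ=2, LF[11]=C('y')+2=7+2=9
L[12]='y': occ=3, LF[12]=C('y')+3=7+3=10
L[13]='z': occ=2, LF[13]=C('z')+2=13+2=15
L[14]='y': occ=4, LF[14]=C('y')+4=7+4=11
L[15]='y': occ=5, LF[15]=C('y')+5=7+5=12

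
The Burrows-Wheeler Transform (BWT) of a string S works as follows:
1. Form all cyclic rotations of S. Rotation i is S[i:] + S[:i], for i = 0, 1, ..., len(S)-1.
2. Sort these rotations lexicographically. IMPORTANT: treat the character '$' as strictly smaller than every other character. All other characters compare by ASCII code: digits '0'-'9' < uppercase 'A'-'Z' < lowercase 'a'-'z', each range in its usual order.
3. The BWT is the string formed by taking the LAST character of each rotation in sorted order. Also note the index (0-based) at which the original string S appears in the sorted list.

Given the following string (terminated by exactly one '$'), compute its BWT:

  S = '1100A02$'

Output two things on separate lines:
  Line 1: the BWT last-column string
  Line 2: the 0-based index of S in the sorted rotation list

Answer: 21A01$00
5

Derivation:
All 8 rotations (rotation i = S[i:]+S[:i]):
  rot[0] = 1100A02$
  rot[1] = 100A02$1
  rot[2] = 00A02$11
  rot[3] = 0A02$110
  rot[4] = A02$1100
  rot[5] = 02$1100A
  rot[6] = 2$1100A0
  rot[7] = $1100A02
Sorted (with $ < everything):
  sorted[0] = $1100A02  (last char: '2')
  sorted[1] = 00A02$11  (last char: '1')
  sorted[2] = 02$1100A  (last char: 'A')
  sorted[3] = 0A02$110  (last char: '0')
  sorted[4] = 100A02$1  (last char: '1')
  sorted[5] = 1100A02$  (last char: '$')
  sorted[6] = 2$1100A0  (last char: '0')
  sorted[7] = A02$1100  (last char: '0')
Last column: 21A01$00
Original string S is at sorted index 5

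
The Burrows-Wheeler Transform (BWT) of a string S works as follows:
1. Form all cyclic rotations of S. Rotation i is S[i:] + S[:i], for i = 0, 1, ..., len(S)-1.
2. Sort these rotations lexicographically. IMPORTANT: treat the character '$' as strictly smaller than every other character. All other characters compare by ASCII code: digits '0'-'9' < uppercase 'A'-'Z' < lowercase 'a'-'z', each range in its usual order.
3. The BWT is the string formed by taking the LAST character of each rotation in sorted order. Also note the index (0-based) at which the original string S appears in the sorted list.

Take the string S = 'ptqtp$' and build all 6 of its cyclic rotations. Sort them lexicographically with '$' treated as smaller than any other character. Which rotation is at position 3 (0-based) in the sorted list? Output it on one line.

All 6 rotations (rotation i = S[i:]+S[:i]):
  rot[0] = ptqtp$
  rot[1] = tqtp$p
  rot[2] = qtp$pt
  rot[3] = tp$ptq
  rot[4] = p$ptqt
  rot[5] = $ptqtp
Sorted (with $ < everything):
  sorted[0] = $ptqtp
  sorted[1] = p$ptqt
  sorted[2] = ptqtp$
  sorted[3] = qtp$pt
  sorted[4] = tp$ptq
  sorted[5] = tqtp$p
sorted[3] = qtp$pt

Answer: qtp$pt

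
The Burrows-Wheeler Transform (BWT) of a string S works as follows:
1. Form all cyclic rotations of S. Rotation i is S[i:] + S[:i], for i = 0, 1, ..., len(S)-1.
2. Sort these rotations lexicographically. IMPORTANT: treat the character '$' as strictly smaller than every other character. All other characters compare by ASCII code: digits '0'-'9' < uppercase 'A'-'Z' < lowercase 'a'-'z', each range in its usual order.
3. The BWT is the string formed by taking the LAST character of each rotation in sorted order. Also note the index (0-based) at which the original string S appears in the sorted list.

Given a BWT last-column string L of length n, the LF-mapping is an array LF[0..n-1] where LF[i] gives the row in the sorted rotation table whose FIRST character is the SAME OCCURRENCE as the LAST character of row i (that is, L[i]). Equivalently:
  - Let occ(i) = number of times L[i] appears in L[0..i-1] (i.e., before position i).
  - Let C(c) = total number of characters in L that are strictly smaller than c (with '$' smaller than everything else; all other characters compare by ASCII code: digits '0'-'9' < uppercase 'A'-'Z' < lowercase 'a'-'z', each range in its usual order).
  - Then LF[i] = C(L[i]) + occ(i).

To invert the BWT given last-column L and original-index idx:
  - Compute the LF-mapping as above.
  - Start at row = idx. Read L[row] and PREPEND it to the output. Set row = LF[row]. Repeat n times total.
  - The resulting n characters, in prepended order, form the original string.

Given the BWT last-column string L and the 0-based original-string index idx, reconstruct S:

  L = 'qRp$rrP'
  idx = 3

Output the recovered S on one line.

Answer: pRPrrq$

Derivation:
LF mapping: 4 2 3 0 5 6 1
Walk LF starting at row 3, prepending L[row]:
  step 1: row=3, L[3]='$', prepend. Next row=LF[3]=0
  step 2: row=0, L[0]='q', prepend. Next row=LF[0]=4
  step 3: row=4, L[4]='r', prepend. Next row=LF[4]=5
  step 4: row=5, L[5]='r', prepend. Next row=LF[5]=6
  step 5: row=6, L[6]='P', prepend. Next row=LF[6]=1
  step 6: row=1, L[1]='R', prepend. Next row=LF[1]=2
  step 7: row=2, L[2]='p', prepend. Next row=LF[2]=3
Reversed output: pRPrrq$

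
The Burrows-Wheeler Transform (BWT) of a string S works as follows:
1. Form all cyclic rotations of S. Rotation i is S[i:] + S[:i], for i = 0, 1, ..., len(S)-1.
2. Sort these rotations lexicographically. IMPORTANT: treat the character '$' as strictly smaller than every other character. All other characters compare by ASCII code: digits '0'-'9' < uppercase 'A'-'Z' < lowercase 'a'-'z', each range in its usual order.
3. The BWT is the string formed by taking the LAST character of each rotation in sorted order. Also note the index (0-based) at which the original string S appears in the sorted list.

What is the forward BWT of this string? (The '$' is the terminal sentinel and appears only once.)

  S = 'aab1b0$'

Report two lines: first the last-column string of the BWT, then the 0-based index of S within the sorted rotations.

All 7 rotations (rotation i = S[i:]+S[:i]):
  rot[0] = aab1b0$
  rot[1] = ab1b0$a
  rot[2] = b1b0$aa
  rot[3] = 1b0$aab
  rot[4] = b0$aab1
  rot[5] = 0$aab1b
  rot[6] = $aab1b0
Sorted (with $ < everything):
  sorted[0] = $aab1b0  (last char: '0')
  sorted[1] = 0$aab1b  (last char: 'b')
  sorted[2] = 1b0$aab  (last char: 'b')
  sorted[3] = aab1b0$  (last char: '$')
  sorted[4] = ab1b0$a  (last char: 'a')
  sorted[5] = b0$aab1  (last char: '1')
  sorted[6] = b1b0$aa  (last char: 'a')
Last column: 0bb$a1a
Original string S is at sorted index 3

Answer: 0bb$a1a
3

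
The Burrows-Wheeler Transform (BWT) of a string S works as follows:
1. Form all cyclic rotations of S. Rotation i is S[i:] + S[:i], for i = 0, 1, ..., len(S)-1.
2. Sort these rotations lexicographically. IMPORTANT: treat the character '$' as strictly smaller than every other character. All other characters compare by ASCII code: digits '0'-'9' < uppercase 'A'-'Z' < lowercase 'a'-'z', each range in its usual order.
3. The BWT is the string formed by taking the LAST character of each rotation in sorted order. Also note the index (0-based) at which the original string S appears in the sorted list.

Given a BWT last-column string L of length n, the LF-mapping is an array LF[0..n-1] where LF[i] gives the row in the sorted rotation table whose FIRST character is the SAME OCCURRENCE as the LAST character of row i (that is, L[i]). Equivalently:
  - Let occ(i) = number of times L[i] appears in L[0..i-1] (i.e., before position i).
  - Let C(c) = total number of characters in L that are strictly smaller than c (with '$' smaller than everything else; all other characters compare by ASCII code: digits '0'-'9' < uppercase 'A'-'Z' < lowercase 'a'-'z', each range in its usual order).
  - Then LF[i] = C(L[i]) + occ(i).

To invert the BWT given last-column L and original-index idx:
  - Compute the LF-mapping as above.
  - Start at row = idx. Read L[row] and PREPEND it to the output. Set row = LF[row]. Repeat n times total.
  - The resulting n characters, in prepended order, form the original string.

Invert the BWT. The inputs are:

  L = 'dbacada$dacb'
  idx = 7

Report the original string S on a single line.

Answer: cabdcdbaaad$

Derivation:
LF mapping: 9 5 1 7 2 10 3 0 11 4 8 6
Walk LF starting at row 7, prepending L[row]:
  step 1: row=7, L[7]='$', prepend. Next row=LF[7]=0
  step 2: row=0, L[0]='d', prepend. Next row=LF[0]=9
  step 3: row=9, L[9]='a', prepend. Next row=LF[9]=4
  step 4: row=4, L[4]='a', prepend. Next row=LF[4]=2
  step 5: row=2, L[2]='a', prepend. Next row=LF[2]=1
  step 6: row=1, L[1]='b', prepend. Next row=LF[1]=5
  step 7: row=5, L[5]='d', prepend. Next row=LF[5]=10
  step 8: row=10, L[10]='c', prepend. Next row=LF[10]=8
  step 9: row=8, L[8]='d', prepend. Next row=LF[8]=11
  step 10: row=11, L[11]='b', prepend. Next row=LF[11]=6
  step 11: row=6, L[6]='a', prepend. Next row=LF[6]=3
  step 12: row=3, L[3]='c', prepend. Next row=LF[3]=7
Reversed output: cabdcdbaaad$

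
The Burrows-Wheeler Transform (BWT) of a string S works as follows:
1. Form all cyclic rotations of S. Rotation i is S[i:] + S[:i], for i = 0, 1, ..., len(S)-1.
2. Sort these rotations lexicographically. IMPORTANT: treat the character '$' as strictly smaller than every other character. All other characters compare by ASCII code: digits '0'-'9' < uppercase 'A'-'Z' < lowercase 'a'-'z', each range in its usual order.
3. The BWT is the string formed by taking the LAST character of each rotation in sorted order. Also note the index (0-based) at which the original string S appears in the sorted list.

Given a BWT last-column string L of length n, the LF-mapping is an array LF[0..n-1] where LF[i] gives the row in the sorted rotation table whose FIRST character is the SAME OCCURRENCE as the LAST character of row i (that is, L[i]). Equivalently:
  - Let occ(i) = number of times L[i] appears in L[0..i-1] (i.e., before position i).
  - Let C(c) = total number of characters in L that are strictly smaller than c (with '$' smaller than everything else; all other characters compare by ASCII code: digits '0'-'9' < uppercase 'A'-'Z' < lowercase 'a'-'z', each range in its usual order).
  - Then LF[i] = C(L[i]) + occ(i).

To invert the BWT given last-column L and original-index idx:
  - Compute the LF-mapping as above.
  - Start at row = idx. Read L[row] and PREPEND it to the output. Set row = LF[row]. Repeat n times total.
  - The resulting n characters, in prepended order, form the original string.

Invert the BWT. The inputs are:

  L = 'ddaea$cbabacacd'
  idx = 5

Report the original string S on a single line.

LF mapping: 11 12 1 14 2 0 8 6 3 7 4 9 5 10 13
Walk LF starting at row 5, prepending L[row]:
  step 1: row=5, L[5]='$', prepend. Next row=LF[5]=0
  step 2: row=0, L[0]='d', prepend. Next row=LF[0]=11
  step 3: row=11, L[11]='c', prepend. Next row=LF[11]=9
  step 4: row=9, L[9]='b', prepend. Next row=LF[9]=7
  step 5: row=7, L[7]='b', prepend. Next row=LF[7]=6
  step 6: row=6, L[6]='c', prepend. Next row=LF[6]=8
  step 7: row=8, L[8]='a', prepend. Next row=LF[8]=3
  step 8: row=3, L[3]='e', prepend. Next row=LF[3]=14
  step 9: row=14, L[14]='d', prepend. Next row=LF[14]=13
  step 10: row=13, L[13]='c', prepend. Next row=LF[13]=10
  step 11: row=10, L[10]='a', prepend. Next row=LF[10]=4
  step 12: row=4, L[4]='a', prepend. Next row=LF[4]=2
  step 13: row=2, L[2]='a', prepend. Next row=LF[2]=1
  step 14: row=1, L[1]='d', prepend. Next row=LF[1]=12
  step 15: row=12, L[12]='a', prepend. Next row=LF[12]=5
Reversed output: adaaacdeacbbcd$

Answer: adaaacdeacbbcd$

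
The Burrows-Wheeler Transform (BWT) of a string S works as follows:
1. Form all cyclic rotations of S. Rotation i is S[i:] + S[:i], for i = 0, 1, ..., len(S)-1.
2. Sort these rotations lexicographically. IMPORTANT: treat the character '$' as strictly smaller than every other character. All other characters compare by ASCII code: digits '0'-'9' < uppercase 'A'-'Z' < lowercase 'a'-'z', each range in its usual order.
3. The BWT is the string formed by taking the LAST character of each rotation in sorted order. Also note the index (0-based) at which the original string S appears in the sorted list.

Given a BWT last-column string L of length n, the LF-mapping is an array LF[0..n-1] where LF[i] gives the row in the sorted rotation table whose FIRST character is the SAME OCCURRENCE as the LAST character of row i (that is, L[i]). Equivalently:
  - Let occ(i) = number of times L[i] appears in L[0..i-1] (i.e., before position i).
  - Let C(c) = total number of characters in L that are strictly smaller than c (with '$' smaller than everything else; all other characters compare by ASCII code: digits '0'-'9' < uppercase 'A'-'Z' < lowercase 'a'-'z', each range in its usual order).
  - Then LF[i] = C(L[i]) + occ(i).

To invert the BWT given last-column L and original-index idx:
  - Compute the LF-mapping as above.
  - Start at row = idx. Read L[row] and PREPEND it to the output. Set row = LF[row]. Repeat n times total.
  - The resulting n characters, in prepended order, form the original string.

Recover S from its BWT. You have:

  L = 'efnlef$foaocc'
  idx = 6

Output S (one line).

Answer: falconcoffee$

Derivation:
LF mapping: 4 6 10 9 5 7 0 8 11 1 12 2 3
Walk LF starting at row 6, prepending L[row]:
  step 1: row=6, L[6]='$', prepend. Next row=LF[6]=0
  step 2: row=0, L[0]='e', prepend. Next row=LF[0]=4
  step 3: row=4, L[4]='e', prepend. Next row=LF[4]=5
  step 4: row=5, L[5]='f', prepend. Next row=LF[5]=7
  step 5: row=7, L[7]='f', prepend. Next row=LF[7]=8
  step 6: row=8, L[8]='o', prepend. Next row=LF[8]=11
  step 7: row=11, L[11]='c', prepend. Next row=LF[11]=2
  step 8: row=2, L[2]='n', prepend. Next row=LF[2]=10
  step 9: row=10, L[10]='o', prepend. Next row=LF[10]=12
  step 10: row=12, L[12]='c', prepend. Next row=LF[12]=3
  step 11: row=3, L[3]='l', prepend. Next row=LF[3]=9
  step 12: row=9, L[9]='a', prepend. Next row=LF[9]=1
  step 13: row=1, L[1]='f', prepend. Next row=LF[1]=6
Reversed output: falconcoffee$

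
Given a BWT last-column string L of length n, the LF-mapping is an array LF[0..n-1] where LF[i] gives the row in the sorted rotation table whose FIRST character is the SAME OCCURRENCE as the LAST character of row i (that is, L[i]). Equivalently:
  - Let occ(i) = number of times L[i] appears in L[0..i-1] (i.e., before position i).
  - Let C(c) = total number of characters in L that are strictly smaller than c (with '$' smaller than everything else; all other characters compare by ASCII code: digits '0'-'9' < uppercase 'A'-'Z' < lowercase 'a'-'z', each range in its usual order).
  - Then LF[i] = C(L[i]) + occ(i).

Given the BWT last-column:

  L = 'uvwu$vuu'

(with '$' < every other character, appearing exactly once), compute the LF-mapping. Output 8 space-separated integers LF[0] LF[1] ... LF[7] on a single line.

Answer: 1 5 7 2 0 6 3 4

Derivation:
Char counts: '$':1, 'u':4, 'v':2, 'w':1
C (first-col start): C('$')=0, C('u')=1, C('v')=5, C('w')=7
L[0]='u': occ=0, LF[0]=C('u')+0=1+0=1
L[1]='v': occ=0, LF[1]=C('v')+0=5+0=5
L[2]='w': occ=0, LF[2]=C('w')+0=7+0=7
L[3]='u': occ=1, LF[3]=C('u')+1=1+1=2
L[4]='$': occ=0, LF[4]=C('$')+0=0+0=0
L[5]='v': occ=1, LF[5]=C('v')+1=5+1=6
L[6]='u': occ=2, LF[6]=C('u')+2=1+2=3
L[7]='u': occ=3, LF[7]=C('u')+3=1+3=4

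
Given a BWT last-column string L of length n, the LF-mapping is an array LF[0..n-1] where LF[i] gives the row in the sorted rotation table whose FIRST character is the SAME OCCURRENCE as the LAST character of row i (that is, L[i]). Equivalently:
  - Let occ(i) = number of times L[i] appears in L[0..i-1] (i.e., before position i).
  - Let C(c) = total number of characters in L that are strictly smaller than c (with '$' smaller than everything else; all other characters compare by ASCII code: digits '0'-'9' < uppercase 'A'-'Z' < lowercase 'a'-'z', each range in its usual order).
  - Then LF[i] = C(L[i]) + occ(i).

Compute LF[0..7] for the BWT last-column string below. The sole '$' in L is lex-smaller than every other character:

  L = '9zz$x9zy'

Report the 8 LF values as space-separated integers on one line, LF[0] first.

Char counts: '$':1, '9':2, 'x':1, 'y':1, 'z':3
C (first-col start): C('$')=0, C('9')=1, C('x')=3, C('y')=4, C('z')=5
L[0]='9': occ=0, LF[0]=C('9')+0=1+0=1
L[1]='z': occ=0, LF[1]=C('z')+0=5+0=5
L[2]='z': occ=1, LF[2]=C('z')+1=5+1=6
L[3]='$': occ=0, LF[3]=C('$')+0=0+0=0
L[4]='x': occ=0, LF[4]=C('x')+0=3+0=3
L[5]='9': occ=1, LF[5]=C('9')+1=1+1=2
L[6]='z': occ=2, LF[6]=C('z')+2=5+2=7
L[7]='y': occ=0, LF[7]=C('y')+0=4+0=4

Answer: 1 5 6 0 3 2 7 4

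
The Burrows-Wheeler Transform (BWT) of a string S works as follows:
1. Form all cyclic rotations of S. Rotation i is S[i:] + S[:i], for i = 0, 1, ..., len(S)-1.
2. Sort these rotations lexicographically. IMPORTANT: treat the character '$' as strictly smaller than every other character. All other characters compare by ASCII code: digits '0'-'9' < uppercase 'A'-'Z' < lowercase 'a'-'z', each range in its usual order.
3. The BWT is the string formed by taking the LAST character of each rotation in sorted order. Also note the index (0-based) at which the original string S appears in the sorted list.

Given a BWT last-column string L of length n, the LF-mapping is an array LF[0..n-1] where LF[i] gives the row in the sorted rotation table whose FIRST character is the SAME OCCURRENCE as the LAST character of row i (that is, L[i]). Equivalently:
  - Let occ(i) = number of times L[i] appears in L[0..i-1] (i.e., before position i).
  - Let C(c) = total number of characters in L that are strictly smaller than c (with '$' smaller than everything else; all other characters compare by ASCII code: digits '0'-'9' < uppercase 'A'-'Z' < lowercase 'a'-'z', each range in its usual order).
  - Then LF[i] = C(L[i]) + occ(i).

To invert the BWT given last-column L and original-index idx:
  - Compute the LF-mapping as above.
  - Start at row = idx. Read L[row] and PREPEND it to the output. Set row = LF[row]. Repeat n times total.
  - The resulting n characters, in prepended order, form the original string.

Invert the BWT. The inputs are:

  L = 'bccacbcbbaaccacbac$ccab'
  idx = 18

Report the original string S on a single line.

LF mapping: 7 13 14 1 15 8 16 9 10 2 3 17 18 4 19 11 5 20 0 21 22 6 12
Walk LF starting at row 18, prepending L[row]:
  step 1: row=18, L[18]='$', prepend. Next row=LF[18]=0
  step 2: row=0, L[0]='b', prepend. Next row=LF[0]=7
  step 3: row=7, L[7]='b', prepend. Next row=LF[7]=9
  step 4: row=9, L[9]='a', prepend. Next row=LF[9]=2
  step 5: row=2, L[2]='c', prepend. Next row=LF[2]=14
  step 6: row=14, L[14]='c', prepend. Next row=LF[14]=19
  step 7: row=19, L[19]='c', prepend. Next row=LF[19]=21
  step 8: row=21, L[21]='a', prepend. Next row=LF[21]=6
  step 9: row=6, L[6]='c', prepend. Next row=LF[6]=16
  step 10: row=16, L[16]='a', prepend. Next row=LF[16]=5
  step 11: row=5, L[5]='b', prepend. Next row=LF[5]=8
  step 12: row=8, L[8]='b', prepend. Next row=LF[8]=10
  step 13: row=10, L[10]='a', prepend. Next row=LF[10]=3
  step 14: row=3, L[3]='a', prepend. Next row=LF[3]=1
  step 15: row=1, L[1]='c', prepend. Next row=LF[1]=13
  step 16: row=13, L[13]='a', prepend. Next row=LF[13]=4
  step 17: row=4, L[4]='c', prepend. Next row=LF[4]=15
  step 18: row=15, L[15]='b', prepend. Next row=LF[15]=11
  step 19: row=11, L[11]='c', prepend. Next row=LF[11]=17
  step 20: row=17, L[17]='c', prepend. Next row=LF[17]=20
  step 21: row=20, L[20]='c', prepend. Next row=LF[20]=22
  step 22: row=22, L[22]='b', prepend. Next row=LF[22]=12
  step 23: row=12, L[12]='c', prepend. Next row=LF[12]=18
Reversed output: cbcccbcacaabbacacccabb$

Answer: cbcccbcacaabbacacccabb$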